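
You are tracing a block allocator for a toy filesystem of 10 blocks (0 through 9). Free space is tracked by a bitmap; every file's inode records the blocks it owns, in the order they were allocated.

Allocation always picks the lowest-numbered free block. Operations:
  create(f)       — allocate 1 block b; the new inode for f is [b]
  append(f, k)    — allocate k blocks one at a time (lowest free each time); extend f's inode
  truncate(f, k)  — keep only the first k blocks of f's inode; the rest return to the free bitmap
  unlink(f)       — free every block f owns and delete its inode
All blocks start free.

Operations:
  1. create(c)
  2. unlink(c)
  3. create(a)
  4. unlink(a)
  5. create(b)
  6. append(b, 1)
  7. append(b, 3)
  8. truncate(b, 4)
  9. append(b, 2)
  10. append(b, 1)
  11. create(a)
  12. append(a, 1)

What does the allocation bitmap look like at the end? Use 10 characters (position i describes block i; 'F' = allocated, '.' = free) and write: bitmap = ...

create(c): bitmap=F......... | c=[0]
unlink(c): bitmap=.......... | 
create(a): bitmap=F......... | a=[0]
unlink(a): bitmap=.......... | 
create(b): bitmap=F......... | b=[0]
append(b, 1): bitmap=FF........ | b=[0, 1]
append(b, 3): bitmap=FFFFF..... | b=[0, 1, 2, 3, 4]
truncate(b, 4): bitmap=FFFF...... | b=[0, 1, 2, 3]
append(b, 2): bitmap=FFFFFF.... | b=[0, 1, 2, 3, 4, 5]
append(b, 1): bitmap=FFFFFFF... | b=[0, 1, 2, 3, 4, 5, 6]
create(a): bitmap=FFFFFFFF.. | a=[7] b=[0, 1, 2, 3, 4, 5, 6]
append(a, 1): bitmap=FFFFFFFFF. | a=[7, 8] b=[0, 1, 2, 3, 4, 5, 6]

bitmap = FFFFFFFFF.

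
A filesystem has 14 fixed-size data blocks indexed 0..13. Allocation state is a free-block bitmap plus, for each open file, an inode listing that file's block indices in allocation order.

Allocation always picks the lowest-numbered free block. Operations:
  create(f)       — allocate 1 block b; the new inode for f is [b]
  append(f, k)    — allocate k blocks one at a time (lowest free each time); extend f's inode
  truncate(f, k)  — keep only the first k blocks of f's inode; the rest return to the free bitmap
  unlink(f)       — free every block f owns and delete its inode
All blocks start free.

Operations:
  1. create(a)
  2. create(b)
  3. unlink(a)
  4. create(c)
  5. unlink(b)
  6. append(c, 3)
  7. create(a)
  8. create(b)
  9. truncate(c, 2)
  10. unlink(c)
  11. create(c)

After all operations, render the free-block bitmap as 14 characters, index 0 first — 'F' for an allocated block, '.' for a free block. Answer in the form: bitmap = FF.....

bitmap = F...FF........

create(a): bitmap=F............. | a=[0]
create(b): bitmap=FF............ | a=[0] b=[1]
unlink(a): bitmap=.F............ | b=[1]
create(c): bitmap=FF............ | b=[1] c=[0]
unlink(b): bitmap=F............. | c=[0]
append(c, 3): bitmap=FFFF.......... | c=[0, 1, 2, 3]
create(a): bitmap=FFFFF......... | a=[4] c=[0, 1, 2, 3]
create(b): bitmap=FFFFFF........ | a=[4] b=[5] c=[0, 1, 2, 3]
truncate(c, 2): bitmap=FF..FF........ | a=[4] b=[5] c=[0, 1]
unlink(c): bitmap=....FF........ | a=[4] b=[5]
create(c): bitmap=F...FF........ | a=[4] b=[5] c=[0]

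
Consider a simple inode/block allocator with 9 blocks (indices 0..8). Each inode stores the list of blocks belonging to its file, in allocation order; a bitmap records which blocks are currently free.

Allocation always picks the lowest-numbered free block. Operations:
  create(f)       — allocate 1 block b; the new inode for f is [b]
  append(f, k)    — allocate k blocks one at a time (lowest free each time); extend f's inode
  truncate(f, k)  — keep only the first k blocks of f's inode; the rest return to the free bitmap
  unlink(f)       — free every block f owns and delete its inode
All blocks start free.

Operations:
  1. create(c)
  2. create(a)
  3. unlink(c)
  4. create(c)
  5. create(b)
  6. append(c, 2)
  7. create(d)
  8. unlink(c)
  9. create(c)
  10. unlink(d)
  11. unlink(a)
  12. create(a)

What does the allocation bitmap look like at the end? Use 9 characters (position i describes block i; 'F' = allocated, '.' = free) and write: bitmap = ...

bitmap = FFF......

after create(c) → c:[0]  free=[F........]
after create(a) → a:[1], c:[0]  free=[FF.......]
after unlink(c) → a:[1]  free=[.F.......]
after create(c) → a:[1], c:[0]  free=[FF.......]
after create(b) → a:[1], b:[2], c:[0]  free=[FFF......]
after append(c, 2) → a:[1], b:[2], c:[0, 3, 4]  free=[FFFFF....]
after create(d) → a:[1], b:[2], c:[0, 3, 4], d:[5]  free=[FFFFFF...]
after unlink(c) → a:[1], b:[2], d:[5]  free=[.FF..F...]
after create(c) → a:[1], b:[2], c:[0], d:[5]  free=[FFF..F...]
after unlink(d) → a:[1], b:[2], c:[0]  free=[FFF......]
after unlink(a) → b:[2], c:[0]  free=[F.F......]
after create(a) → a:[1], b:[2], c:[0]  free=[FFF......]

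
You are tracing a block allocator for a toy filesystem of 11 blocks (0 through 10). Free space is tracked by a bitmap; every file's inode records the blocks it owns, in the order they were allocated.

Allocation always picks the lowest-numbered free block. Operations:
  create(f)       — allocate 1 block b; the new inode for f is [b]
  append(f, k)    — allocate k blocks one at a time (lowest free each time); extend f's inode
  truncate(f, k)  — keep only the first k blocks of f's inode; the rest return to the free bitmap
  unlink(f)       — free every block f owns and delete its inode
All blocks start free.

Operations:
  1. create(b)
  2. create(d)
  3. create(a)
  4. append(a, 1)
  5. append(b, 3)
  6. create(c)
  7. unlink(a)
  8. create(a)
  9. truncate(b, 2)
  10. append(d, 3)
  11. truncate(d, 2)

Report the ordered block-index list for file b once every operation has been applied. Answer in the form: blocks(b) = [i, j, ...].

blocks(b) = [0, 4]

  1. create(b)  ⇒  F..........  {b→[0]}
  2. create(d)  ⇒  FF.........  {b→[0]; d→[1]}
  3. create(a)  ⇒  FFF........  {a→[2]; b→[0]; d→[1]}
  4. append(a, 1)  ⇒  FFFF.......  {a→[2, 3]; b→[0]; d→[1]}
  5. append(b, 3)  ⇒  FFFFFFF....  {a→[2, 3]; b→[0, 4, 5, 6]; d→[1]}
  6. create(c)  ⇒  FFFFFFFF...  {a→[2, 3]; b→[0, 4, 5, 6]; c→[7]; d→[1]}
  7. unlink(a)  ⇒  FF..FFFF...  {b→[0, 4, 5, 6]; c→[7]; d→[1]}
  8. create(a)  ⇒  FFF.FFFF...  {a→[2]; b→[0, 4, 5, 6]; c→[7]; d→[1]}
  9. truncate(b, 2)  ⇒  FFF.F..F...  {a→[2]; b→[0, 4]; c→[7]; d→[1]}
  10. append(d, 3)  ⇒  FFFFFFFF...  {a→[2]; b→[0, 4]; c→[7]; d→[1, 3, 5, 6]}
  11. truncate(d, 2)  ⇒  FFFFF..F...  {a→[2]; b→[0, 4]; c→[7]; d→[1, 3]}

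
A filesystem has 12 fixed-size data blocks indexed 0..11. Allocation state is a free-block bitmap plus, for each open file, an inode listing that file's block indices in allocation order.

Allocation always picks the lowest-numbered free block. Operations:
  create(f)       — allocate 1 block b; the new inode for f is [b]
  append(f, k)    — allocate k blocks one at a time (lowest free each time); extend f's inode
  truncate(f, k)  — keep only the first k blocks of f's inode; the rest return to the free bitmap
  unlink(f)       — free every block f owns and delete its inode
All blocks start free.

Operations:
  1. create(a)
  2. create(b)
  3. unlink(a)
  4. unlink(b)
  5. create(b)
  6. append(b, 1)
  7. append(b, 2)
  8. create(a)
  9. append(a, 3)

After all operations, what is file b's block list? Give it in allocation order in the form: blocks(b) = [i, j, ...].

[1] create(a) — a=0 (map F...........)
[2] create(b) — a=0 b=1 (map FF..........)
[3] unlink(a) — b=1 (map .F..........)
[4] unlink(b) —  (map ............)
[5] create(b) — b=0 (map F...........)
[6] append(b, 1) — b=0,1 (map FF..........)
[7] append(b, 2) — b=0,1,2,3 (map FFFF........)
[8] create(a) — a=4 b=0,1,2,3 (map FFFFF.......)
[9] append(a, 3) — a=4,5,6,7 b=0,1,2,3 (map FFFFFFFF....)

blocks(b) = [0, 1, 2, 3]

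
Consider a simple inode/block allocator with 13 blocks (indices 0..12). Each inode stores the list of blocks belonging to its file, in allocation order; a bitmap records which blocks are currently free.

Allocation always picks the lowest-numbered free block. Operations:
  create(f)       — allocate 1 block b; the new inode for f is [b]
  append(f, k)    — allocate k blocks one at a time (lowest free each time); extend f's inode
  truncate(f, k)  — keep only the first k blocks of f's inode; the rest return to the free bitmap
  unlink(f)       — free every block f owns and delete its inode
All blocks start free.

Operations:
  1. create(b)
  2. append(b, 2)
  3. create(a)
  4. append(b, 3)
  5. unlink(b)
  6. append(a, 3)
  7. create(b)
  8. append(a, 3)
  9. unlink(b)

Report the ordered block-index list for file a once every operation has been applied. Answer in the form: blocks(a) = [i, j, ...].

blocks(a) = [3, 0, 1, 2, 5, 6, 7]

after create(b) → b:[0]  free=[F............]
after append(b, 2) → b:[0, 1, 2]  free=[FFF..........]
after create(a) → a:[3], b:[0, 1, 2]  free=[FFFF.........]
after append(b, 3) → a:[3], b:[0, 1, 2, 4, 5, 6]  free=[FFFFFFF......]
after unlink(b) → a:[3]  free=[...F.........]
after append(a, 3) → a:[3, 0, 1, 2]  free=[FFFF.........]
after create(b) → a:[3, 0, 1, 2], b:[4]  free=[FFFFF........]
after append(a, 3) → a:[3, 0, 1, 2, 5, 6, 7], b:[4]  free=[FFFFFFFF.....]
after unlink(b) → a:[3, 0, 1, 2, 5, 6, 7]  free=[FFFF.FFF.....]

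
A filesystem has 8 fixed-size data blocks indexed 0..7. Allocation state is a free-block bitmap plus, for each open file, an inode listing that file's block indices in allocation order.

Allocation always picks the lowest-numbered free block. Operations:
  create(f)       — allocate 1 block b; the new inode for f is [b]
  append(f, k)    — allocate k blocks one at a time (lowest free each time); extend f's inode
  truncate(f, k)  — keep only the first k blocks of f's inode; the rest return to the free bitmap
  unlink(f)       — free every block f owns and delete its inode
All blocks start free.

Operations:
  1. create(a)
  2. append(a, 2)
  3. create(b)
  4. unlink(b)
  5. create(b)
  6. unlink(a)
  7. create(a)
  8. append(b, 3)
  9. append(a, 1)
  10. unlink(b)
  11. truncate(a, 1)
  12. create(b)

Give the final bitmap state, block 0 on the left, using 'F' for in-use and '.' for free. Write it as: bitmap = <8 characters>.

create(a): bitmap=F....... | a=[0]
append(a, 2): bitmap=FFF..... | a=[0, 1, 2]
create(b): bitmap=FFFF.... | a=[0, 1, 2] b=[3]
unlink(b): bitmap=FFF..... | a=[0, 1, 2]
create(b): bitmap=FFFF.... | a=[0, 1, 2] b=[3]
unlink(a): bitmap=...F.... | b=[3]
create(a): bitmap=F..F.... | a=[0] b=[3]
append(b, 3): bitmap=FFFFF... | a=[0] b=[3, 1, 2, 4]
append(a, 1): bitmap=FFFFFF.. | a=[0, 5] b=[3, 1, 2, 4]
unlink(b): bitmap=F....F.. | a=[0, 5]
truncate(a, 1): bitmap=F....... | a=[0]
create(b): bitmap=FF...... | a=[0] b=[1]

bitmap = FF......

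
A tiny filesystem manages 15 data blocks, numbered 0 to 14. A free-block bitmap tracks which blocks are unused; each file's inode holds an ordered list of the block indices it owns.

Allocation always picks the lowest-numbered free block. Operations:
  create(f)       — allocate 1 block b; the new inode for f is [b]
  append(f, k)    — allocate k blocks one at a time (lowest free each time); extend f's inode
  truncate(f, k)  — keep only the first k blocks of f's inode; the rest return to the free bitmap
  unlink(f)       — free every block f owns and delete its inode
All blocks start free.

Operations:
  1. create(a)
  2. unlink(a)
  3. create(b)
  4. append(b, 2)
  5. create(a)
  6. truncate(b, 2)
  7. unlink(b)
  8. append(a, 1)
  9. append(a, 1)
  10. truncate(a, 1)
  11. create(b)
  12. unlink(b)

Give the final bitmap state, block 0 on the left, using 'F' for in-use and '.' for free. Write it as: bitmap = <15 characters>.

bitmap = ...F...........

create(a): bitmap=F.............. | a=[0]
unlink(a): bitmap=............... | 
create(b): bitmap=F.............. | b=[0]
append(b, 2): bitmap=FFF............ | b=[0, 1, 2]
create(a): bitmap=FFFF........... | a=[3] b=[0, 1, 2]
truncate(b, 2): bitmap=FF.F........... | a=[3] b=[0, 1]
unlink(b): bitmap=...F........... | a=[3]
append(a, 1): bitmap=F..F........... | a=[3, 0]
append(a, 1): bitmap=FF.F........... | a=[3, 0, 1]
truncate(a, 1): bitmap=...F........... | a=[3]
create(b): bitmap=F..F........... | a=[3] b=[0]
unlink(b): bitmap=...F........... | a=[3]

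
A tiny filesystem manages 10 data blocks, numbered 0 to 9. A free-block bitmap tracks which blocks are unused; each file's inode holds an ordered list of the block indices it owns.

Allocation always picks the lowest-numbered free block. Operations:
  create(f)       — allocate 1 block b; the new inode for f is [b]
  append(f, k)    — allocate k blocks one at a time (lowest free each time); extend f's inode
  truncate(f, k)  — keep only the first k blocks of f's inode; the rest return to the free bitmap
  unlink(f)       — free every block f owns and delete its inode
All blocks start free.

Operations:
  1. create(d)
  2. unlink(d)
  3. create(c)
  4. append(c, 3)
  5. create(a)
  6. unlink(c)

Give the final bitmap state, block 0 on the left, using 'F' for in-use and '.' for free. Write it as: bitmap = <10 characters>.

after create(d) → d:[0]  free=[F.........]
after unlink(d) →   free=[..........]
after create(c) → c:[0]  free=[F.........]
after append(c, 3) → c:[0, 1, 2, 3]  free=[FFFF......]
after create(a) → a:[4], c:[0, 1, 2, 3]  free=[FFFFF.....]
after unlink(c) → a:[4]  free=[....F.....]

bitmap = ....F.....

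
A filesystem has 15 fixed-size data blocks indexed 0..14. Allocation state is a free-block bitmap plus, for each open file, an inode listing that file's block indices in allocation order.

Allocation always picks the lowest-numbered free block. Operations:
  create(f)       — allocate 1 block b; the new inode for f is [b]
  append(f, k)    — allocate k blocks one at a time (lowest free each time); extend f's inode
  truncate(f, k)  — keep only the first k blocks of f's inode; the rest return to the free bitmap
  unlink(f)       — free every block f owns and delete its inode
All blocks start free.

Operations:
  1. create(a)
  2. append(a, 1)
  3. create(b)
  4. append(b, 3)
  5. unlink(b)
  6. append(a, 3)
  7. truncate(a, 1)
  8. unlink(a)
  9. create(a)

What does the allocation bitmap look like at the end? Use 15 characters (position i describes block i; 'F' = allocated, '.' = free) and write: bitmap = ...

bitmap = F..............

create(a): bitmap=F.............. | a=[0]
append(a, 1): bitmap=FF............. | a=[0, 1]
create(b): bitmap=FFF............ | a=[0, 1] b=[2]
append(b, 3): bitmap=FFFFFF......... | a=[0, 1] b=[2, 3, 4, 5]
unlink(b): bitmap=FF............. | a=[0, 1]
append(a, 3): bitmap=FFFFF.......... | a=[0, 1, 2, 3, 4]
truncate(a, 1): bitmap=F.............. | a=[0]
unlink(a): bitmap=............... | 
create(a): bitmap=F.............. | a=[0]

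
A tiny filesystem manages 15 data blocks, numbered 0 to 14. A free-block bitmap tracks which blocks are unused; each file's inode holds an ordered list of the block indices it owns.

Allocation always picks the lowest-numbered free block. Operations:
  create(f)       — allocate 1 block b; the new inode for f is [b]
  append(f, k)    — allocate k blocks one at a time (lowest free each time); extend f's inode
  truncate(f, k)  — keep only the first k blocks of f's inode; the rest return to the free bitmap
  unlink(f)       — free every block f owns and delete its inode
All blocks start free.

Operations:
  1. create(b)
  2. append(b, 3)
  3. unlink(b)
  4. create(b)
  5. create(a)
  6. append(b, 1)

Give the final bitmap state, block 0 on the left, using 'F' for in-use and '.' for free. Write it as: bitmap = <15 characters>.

create(b): bitmap=F.............. | b=[0]
append(b, 3): bitmap=FFFF........... | b=[0, 1, 2, 3]
unlink(b): bitmap=............... | 
create(b): bitmap=F.............. | b=[0]
create(a): bitmap=FF............. | a=[1] b=[0]
append(b, 1): bitmap=FFF............ | a=[1] b=[0, 2]

bitmap = FFF............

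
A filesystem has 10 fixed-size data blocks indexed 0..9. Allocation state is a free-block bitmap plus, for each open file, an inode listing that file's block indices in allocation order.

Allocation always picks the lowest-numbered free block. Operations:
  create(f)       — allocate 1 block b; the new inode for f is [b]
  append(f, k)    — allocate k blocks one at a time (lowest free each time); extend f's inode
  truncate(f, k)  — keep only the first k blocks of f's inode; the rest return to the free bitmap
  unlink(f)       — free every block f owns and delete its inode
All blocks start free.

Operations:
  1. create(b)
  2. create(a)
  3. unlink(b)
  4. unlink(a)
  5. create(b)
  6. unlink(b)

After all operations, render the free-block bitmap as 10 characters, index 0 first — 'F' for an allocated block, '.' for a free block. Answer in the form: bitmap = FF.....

[1] create(b) — b=0 (map F.........)
[2] create(a) — a=1 b=0 (map FF........)
[3] unlink(b) — a=1 (map .F........)
[4] unlink(a) —  (map ..........)
[5] create(b) — b=0 (map F.........)
[6] unlink(b) —  (map ..........)

bitmap = ..........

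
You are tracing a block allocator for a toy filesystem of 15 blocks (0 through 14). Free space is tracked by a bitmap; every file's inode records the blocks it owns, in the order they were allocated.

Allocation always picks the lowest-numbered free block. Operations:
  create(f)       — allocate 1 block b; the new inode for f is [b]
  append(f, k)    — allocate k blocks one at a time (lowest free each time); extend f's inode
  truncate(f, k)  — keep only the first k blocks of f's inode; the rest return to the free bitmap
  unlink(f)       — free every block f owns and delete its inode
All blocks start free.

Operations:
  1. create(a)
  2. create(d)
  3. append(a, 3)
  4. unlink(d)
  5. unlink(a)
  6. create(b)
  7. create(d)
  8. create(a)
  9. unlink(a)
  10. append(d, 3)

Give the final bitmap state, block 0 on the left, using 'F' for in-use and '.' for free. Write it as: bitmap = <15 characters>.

create(a): bitmap=F.............. | a=[0]
create(d): bitmap=FF............. | a=[0] d=[1]
append(a, 3): bitmap=FFFFF.......... | a=[0, 2, 3, 4] d=[1]
unlink(d): bitmap=F.FFF.......... | a=[0, 2, 3, 4]
unlink(a): bitmap=............... | 
create(b): bitmap=F.............. | b=[0]
create(d): bitmap=FF............. | b=[0] d=[1]
create(a): bitmap=FFF............ | a=[2] b=[0] d=[1]
unlink(a): bitmap=FF............. | b=[0] d=[1]
append(d, 3): bitmap=FFFFF.......... | b=[0] d=[1, 2, 3, 4]

bitmap = FFFFF..........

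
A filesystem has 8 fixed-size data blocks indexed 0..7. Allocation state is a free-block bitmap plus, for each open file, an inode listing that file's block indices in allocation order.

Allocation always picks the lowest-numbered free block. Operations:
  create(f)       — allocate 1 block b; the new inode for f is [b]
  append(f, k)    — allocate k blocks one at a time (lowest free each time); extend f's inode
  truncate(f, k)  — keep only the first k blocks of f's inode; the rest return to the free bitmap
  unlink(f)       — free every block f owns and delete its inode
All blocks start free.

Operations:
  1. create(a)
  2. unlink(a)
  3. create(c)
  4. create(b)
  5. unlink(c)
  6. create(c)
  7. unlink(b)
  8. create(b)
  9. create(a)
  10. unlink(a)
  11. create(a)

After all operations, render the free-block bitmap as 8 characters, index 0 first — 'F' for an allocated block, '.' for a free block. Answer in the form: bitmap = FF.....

create(a): bitmap=F....... | a=[0]
unlink(a): bitmap=........ | 
create(c): bitmap=F....... | c=[0]
create(b): bitmap=FF...... | b=[1] c=[0]
unlink(c): bitmap=.F...... | b=[1]
create(c): bitmap=FF...... | b=[1] c=[0]
unlink(b): bitmap=F....... | c=[0]
create(b): bitmap=FF...... | b=[1] c=[0]
create(a): bitmap=FFF..... | a=[2] b=[1] c=[0]
unlink(a): bitmap=FF...... | b=[1] c=[0]
create(a): bitmap=FFF..... | a=[2] b=[1] c=[0]

bitmap = FFF.....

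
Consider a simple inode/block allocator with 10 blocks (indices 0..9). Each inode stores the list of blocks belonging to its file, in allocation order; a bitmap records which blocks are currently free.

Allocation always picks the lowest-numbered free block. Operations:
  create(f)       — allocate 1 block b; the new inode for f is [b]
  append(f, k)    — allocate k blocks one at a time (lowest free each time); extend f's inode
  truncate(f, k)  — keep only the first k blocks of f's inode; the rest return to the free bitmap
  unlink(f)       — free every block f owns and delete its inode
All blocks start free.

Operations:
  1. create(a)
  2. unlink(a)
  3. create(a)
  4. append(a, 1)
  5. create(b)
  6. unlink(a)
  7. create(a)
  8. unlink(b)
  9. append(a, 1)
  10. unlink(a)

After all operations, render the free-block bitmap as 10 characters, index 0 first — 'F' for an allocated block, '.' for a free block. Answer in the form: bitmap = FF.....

  1. create(a)  ⇒  F.........  {a→[0]}
  2. unlink(a)  ⇒  ..........  {}
  3. create(a)  ⇒  F.........  {a→[0]}
  4. append(a, 1)  ⇒  FF........  {a→[0, 1]}
  5. create(b)  ⇒  FFF.......  {a→[0, 1]; b→[2]}
  6. unlink(a)  ⇒  ..F.......  {b→[2]}
  7. create(a)  ⇒  F.F.......  {a→[0]; b→[2]}
  8. unlink(b)  ⇒  F.........  {a→[0]}
  9. append(a, 1)  ⇒  FF........  {a→[0, 1]}
  10. unlink(a)  ⇒  ..........  {}

bitmap = ..........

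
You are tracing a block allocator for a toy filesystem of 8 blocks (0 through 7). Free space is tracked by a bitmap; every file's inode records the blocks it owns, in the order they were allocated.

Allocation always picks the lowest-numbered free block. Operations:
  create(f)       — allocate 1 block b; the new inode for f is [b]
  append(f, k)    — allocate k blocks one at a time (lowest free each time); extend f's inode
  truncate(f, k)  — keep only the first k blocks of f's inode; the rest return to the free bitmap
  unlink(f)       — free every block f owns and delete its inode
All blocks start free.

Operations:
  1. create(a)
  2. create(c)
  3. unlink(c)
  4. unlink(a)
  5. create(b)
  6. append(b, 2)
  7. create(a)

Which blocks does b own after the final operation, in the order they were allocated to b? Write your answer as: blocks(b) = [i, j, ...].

blocks(b) = [0, 1, 2]

  1. create(a)  ⇒  F.......  {a→[0]}
  2. create(c)  ⇒  FF......  {a→[0]; c→[1]}
  3. unlink(c)  ⇒  F.......  {a→[0]}
  4. unlink(a)  ⇒  ........  {}
  5. create(b)  ⇒  F.......  {b→[0]}
  6. append(b, 2)  ⇒  FFF.....  {b→[0, 1, 2]}
  7. create(a)  ⇒  FFFF....  {a→[3]; b→[0, 1, 2]}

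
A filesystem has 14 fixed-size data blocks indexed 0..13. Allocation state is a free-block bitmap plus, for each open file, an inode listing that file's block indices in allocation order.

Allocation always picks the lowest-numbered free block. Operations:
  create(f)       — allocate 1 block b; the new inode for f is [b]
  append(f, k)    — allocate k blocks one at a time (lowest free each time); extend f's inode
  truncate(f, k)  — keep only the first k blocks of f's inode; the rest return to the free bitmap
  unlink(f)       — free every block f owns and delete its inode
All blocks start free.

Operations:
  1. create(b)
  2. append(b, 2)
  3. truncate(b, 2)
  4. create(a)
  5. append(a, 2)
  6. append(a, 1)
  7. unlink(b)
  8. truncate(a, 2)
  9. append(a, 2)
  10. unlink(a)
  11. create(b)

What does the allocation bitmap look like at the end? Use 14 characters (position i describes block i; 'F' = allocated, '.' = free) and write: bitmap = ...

bitmap = F.............

create(b): bitmap=F............. | b=[0]
append(b, 2): bitmap=FFF........... | b=[0, 1, 2]
truncate(b, 2): bitmap=FF............ | b=[0, 1]
create(a): bitmap=FFF........... | a=[2] b=[0, 1]
append(a, 2): bitmap=FFFFF......... | a=[2, 3, 4] b=[0, 1]
append(a, 1): bitmap=FFFFFF........ | a=[2, 3, 4, 5] b=[0, 1]
unlink(b): bitmap=..FFFF........ | a=[2, 3, 4, 5]
truncate(a, 2): bitmap=..FF.......... | a=[2, 3]
append(a, 2): bitmap=FFFF.......... | a=[2, 3, 0, 1]
unlink(a): bitmap=.............. | 
create(b): bitmap=F............. | b=[0]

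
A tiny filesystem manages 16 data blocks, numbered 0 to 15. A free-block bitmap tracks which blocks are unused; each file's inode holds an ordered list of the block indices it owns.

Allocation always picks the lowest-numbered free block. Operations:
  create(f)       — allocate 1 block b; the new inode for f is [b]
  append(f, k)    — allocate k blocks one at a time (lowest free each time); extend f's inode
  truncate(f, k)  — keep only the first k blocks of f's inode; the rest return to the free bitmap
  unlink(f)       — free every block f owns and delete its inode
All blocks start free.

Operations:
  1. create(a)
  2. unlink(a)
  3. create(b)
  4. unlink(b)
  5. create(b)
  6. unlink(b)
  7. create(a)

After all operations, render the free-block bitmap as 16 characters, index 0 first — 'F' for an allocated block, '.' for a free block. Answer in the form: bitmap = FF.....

bitmap = F...............

create(a): bitmap=F............... | a=[0]
unlink(a): bitmap=................ | 
create(b): bitmap=F............... | b=[0]
unlink(b): bitmap=................ | 
create(b): bitmap=F............... | b=[0]
unlink(b): bitmap=................ | 
create(a): bitmap=F............... | a=[0]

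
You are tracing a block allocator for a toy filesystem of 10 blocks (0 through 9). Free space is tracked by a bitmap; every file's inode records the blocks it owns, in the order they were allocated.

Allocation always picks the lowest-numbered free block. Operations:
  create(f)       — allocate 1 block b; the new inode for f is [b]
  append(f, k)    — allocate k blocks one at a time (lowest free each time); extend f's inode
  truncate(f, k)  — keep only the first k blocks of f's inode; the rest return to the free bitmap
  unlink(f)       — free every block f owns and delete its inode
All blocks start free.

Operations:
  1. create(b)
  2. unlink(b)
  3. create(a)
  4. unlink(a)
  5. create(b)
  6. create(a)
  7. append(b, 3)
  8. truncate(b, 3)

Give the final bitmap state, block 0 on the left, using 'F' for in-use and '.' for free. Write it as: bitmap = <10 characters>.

create(b): bitmap=F......... | b=[0]
unlink(b): bitmap=.......... | 
create(a): bitmap=F......... | a=[0]
unlink(a): bitmap=.......... | 
create(b): bitmap=F......... | b=[0]
create(a): bitmap=FF........ | a=[1] b=[0]
append(b, 3): bitmap=FFFFF..... | a=[1] b=[0, 2, 3, 4]
truncate(b, 3): bitmap=FFFF...... | a=[1] b=[0, 2, 3]

bitmap = FFFF......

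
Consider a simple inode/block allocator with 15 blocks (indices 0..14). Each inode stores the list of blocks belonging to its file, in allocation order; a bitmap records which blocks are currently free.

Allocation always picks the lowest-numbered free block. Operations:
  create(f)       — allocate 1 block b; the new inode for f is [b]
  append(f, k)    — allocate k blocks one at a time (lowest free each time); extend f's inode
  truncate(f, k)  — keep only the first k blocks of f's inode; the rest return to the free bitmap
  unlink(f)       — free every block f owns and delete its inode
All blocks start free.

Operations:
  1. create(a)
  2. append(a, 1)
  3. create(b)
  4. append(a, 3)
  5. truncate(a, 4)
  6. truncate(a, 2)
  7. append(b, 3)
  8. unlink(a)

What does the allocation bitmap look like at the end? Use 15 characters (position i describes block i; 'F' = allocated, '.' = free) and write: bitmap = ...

create(a): bitmap=F.............. | a=[0]
append(a, 1): bitmap=FF............. | a=[0, 1]
create(b): bitmap=FFF............ | a=[0, 1] b=[2]
append(a, 3): bitmap=FFFFFF......... | a=[0, 1, 3, 4, 5] b=[2]
truncate(a, 4): bitmap=FFFFF.......... | a=[0, 1, 3, 4] b=[2]
truncate(a, 2): bitmap=FFF............ | a=[0, 1] b=[2]
append(b, 3): bitmap=FFFFFF......... | a=[0, 1] b=[2, 3, 4, 5]
unlink(a): bitmap=..FFFF......... | b=[2, 3, 4, 5]

bitmap = ..FFFF.........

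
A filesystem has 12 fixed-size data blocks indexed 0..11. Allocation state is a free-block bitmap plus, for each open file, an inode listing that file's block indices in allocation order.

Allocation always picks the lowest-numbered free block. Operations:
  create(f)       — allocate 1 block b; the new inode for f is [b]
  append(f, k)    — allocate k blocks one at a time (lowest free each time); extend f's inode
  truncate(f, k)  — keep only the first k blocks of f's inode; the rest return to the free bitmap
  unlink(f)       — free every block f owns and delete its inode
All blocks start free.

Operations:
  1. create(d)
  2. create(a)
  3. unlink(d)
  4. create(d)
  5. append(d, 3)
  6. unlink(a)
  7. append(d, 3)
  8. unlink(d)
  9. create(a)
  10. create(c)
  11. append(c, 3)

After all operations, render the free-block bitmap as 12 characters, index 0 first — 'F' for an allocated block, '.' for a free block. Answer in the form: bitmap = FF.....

bitmap = FFFFF.......

after create(d) → d:[0]  free=[F...........]
after create(a) → a:[1], d:[0]  free=[FF..........]
after unlink(d) → a:[1]  free=[.F..........]
after create(d) → a:[1], d:[0]  free=[FF..........]
after append(d, 3) → a:[1], d:[0, 2, 3, 4]  free=[FFFFF.......]
after unlink(a) → d:[0, 2, 3, 4]  free=[F.FFF.......]
after append(d, 3) → d:[0, 2, 3, 4, 1, 5, 6]  free=[FFFFFFF.....]
after unlink(d) →   free=[............]
after create(a) → a:[0]  free=[F...........]
after create(c) → a:[0], c:[1]  free=[FF..........]
after append(c, 3) → a:[0], c:[1, 2, 3, 4]  free=[FFFFF.......]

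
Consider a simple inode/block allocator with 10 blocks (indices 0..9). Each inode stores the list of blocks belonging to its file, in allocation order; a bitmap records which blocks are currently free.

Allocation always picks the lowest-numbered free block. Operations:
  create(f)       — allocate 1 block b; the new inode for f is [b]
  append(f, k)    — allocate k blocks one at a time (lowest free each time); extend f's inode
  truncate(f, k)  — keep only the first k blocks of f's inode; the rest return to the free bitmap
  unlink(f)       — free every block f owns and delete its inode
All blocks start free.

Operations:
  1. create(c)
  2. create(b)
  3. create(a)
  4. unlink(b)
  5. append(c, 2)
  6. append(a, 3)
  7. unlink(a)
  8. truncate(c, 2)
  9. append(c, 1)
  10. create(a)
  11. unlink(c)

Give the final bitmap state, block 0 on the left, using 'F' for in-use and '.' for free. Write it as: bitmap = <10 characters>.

after create(c) → c:[0]  free=[F.........]
after create(b) → b:[1], c:[0]  free=[FF........]
after create(a) → a:[2], b:[1], c:[0]  free=[FFF.......]
after unlink(b) → a:[2], c:[0]  free=[F.F.......]
after append(c, 2) → a:[2], c:[0, 1, 3]  free=[FFFF......]
after append(a, 3) → a:[2, 4, 5, 6], c:[0, 1, 3]  free=[FFFFFFF...]
after unlink(a) → c:[0, 1, 3]  free=[FF.F......]
after truncate(c, 2) → c:[0, 1]  free=[FF........]
after append(c, 1) → c:[0, 1, 2]  free=[FFF.......]
after create(a) → a:[3], c:[0, 1, 2]  free=[FFFF......]
after unlink(c) → a:[3]  free=[...F......]

bitmap = ...F......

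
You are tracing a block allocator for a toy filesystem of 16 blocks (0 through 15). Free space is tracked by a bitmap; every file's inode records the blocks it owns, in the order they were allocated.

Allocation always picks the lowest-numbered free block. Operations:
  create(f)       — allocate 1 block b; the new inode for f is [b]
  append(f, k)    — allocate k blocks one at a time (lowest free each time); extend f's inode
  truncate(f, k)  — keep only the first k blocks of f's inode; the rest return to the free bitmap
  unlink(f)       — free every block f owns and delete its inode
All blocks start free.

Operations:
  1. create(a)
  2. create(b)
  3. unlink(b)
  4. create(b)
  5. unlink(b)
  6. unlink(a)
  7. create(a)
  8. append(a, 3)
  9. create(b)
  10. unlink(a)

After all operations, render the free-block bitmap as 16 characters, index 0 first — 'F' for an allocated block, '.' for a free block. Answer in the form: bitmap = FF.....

after create(a) → a:[0]  free=[F...............]
after create(b) → a:[0], b:[1]  free=[FF..............]
after unlink(b) → a:[0]  free=[F...............]
after create(b) → a:[0], b:[1]  free=[FF..............]
after unlink(b) → a:[0]  free=[F...............]
after unlink(a) →   free=[................]
after create(a) → a:[0]  free=[F...............]
after append(a, 3) → a:[0, 1, 2, 3]  free=[FFFF............]
after create(b) → a:[0, 1, 2, 3], b:[4]  free=[FFFFF...........]
after unlink(a) → b:[4]  free=[....F...........]

bitmap = ....F...........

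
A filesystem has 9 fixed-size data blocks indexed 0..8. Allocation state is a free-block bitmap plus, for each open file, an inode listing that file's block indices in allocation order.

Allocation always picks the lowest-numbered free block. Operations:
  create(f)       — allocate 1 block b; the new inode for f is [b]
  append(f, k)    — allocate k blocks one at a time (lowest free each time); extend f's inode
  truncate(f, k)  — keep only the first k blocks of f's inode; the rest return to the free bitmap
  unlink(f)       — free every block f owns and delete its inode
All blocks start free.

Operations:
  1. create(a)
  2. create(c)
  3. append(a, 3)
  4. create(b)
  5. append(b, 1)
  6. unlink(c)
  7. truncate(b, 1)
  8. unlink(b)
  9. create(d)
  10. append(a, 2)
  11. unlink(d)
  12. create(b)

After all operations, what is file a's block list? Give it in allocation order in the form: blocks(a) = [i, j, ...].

blocks(a) = [0, 2, 3, 4, 5, 6]

create(a): bitmap=F........ | a=[0]
create(c): bitmap=FF....... | a=[0] c=[1]
append(a, 3): bitmap=FFFFF.... | a=[0, 2, 3, 4] c=[1]
create(b): bitmap=FFFFFF... | a=[0, 2, 3, 4] b=[5] c=[1]
append(b, 1): bitmap=FFFFFFF.. | a=[0, 2, 3, 4] b=[5, 6] c=[1]
unlink(c): bitmap=F.FFFFF.. | a=[0, 2, 3, 4] b=[5, 6]
truncate(b, 1): bitmap=F.FFFF... | a=[0, 2, 3, 4] b=[5]
unlink(b): bitmap=F.FFF.... | a=[0, 2, 3, 4]
create(d): bitmap=FFFFF.... | a=[0, 2, 3, 4] d=[1]
append(a, 2): bitmap=FFFFFFF.. | a=[0, 2, 3, 4, 5, 6] d=[1]
unlink(d): bitmap=F.FFFFF.. | a=[0, 2, 3, 4, 5, 6]
create(b): bitmap=FFFFFFF.. | a=[0, 2, 3, 4, 5, 6] b=[1]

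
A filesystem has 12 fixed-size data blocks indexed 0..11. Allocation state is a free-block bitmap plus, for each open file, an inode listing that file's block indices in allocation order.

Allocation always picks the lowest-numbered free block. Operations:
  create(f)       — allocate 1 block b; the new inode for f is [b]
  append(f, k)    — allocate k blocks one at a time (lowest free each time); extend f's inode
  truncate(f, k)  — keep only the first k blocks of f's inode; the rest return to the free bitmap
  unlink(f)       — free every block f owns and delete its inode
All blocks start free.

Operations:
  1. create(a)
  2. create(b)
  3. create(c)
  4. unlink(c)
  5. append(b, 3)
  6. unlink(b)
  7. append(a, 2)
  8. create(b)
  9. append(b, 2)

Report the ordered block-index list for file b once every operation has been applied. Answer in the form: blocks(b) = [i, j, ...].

blocks(b) = [3, 4, 5]

[1] create(a) — a=0 (map F...........)
[2] create(b) — a=0 b=1 (map FF..........)
[3] create(c) — a=0 b=1 c=2 (map FFF.........)
[4] unlink(c) — a=0 b=1 (map FF..........)
[5] append(b, 3) — a=0 b=1,2,3,4 (map FFFFF.......)
[6] unlink(b) — a=0 (map F...........)
[7] append(a, 2) — a=0,1,2 (map FFF.........)
[8] create(b) — a=0,1,2 b=3 (map FFFF........)
[9] append(b, 2) — a=0,1,2 b=3,4,5 (map FFFFFF......)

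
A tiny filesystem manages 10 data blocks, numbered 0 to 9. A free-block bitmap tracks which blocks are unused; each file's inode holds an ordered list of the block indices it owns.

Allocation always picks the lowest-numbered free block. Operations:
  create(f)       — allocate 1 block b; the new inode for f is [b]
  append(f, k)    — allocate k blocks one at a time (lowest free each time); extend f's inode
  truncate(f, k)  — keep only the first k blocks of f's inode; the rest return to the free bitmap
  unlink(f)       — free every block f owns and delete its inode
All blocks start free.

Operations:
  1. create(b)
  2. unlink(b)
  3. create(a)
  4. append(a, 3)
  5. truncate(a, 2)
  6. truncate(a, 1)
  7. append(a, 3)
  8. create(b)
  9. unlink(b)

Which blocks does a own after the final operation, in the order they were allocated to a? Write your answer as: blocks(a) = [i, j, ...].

[1] create(b) — b=0 (map F.........)
[2] unlink(b) —  (map ..........)
[3] create(a) — a=0 (map F.........)
[4] append(a, 3) — a=0,1,2,3 (map FFFF......)
[5] truncate(a, 2) — a=0,1 (map FF........)
[6] truncate(a, 1) — a=0 (map F.........)
[7] append(a, 3) — a=0,1,2,3 (map FFFF......)
[8] create(b) — a=0,1,2,3 b=4 (map FFFFF.....)
[9] unlink(b) — a=0,1,2,3 (map FFFF......)

blocks(a) = [0, 1, 2, 3]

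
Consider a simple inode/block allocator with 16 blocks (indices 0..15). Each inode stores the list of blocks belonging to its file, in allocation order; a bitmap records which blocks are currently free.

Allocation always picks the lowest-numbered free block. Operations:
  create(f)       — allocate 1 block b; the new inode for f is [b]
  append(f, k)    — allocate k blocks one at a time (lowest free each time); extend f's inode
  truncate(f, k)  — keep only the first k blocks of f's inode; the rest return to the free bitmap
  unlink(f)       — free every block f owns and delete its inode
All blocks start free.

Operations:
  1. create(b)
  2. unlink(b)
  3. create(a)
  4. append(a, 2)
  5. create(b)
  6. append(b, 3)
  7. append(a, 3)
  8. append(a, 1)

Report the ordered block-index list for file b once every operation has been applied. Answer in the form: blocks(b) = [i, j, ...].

[1] create(b) — b=0 (map F...............)
[2] unlink(b) —  (map ................)
[3] create(a) — a=0 (map F...............)
[4] append(a, 2) — a=0,1,2 (map FFF.............)
[5] create(b) — a=0,1,2 b=3 (map FFFF............)
[6] append(b, 3) — a=0,1,2 b=3,4,5,6 (map FFFFFFF.........)
[7] append(a, 3) — a=0,1,2,7,8,9 b=3,4,5,6 (map FFFFFFFFFF......)
[8] append(a, 1) — a=0,1,2,7,8,9,10 b=3,4,5,6 (map FFFFFFFFFFF.....)

blocks(b) = [3, 4, 5, 6]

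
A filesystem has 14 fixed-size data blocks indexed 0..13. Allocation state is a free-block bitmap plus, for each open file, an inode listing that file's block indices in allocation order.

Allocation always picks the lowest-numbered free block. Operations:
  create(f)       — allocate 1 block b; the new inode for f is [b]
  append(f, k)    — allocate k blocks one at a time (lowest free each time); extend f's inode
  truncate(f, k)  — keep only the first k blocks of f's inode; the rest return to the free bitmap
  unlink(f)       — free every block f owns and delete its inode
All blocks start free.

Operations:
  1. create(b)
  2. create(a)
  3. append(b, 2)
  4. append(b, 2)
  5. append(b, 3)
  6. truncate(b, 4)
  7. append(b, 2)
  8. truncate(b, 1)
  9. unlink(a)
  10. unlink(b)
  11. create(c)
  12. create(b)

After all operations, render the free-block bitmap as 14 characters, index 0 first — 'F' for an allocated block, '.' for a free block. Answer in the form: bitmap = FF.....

bitmap = FF............

  1. create(b)  ⇒  F.............  {b→[0]}
  2. create(a)  ⇒  FF............  {a→[1]; b→[0]}
  3. append(b, 2)  ⇒  FFFF..........  {a→[1]; b→[0, 2, 3]}
  4. append(b, 2)  ⇒  FFFFFF........  {a→[1]; b→[0, 2, 3, 4, 5]}
  5. append(b, 3)  ⇒  FFFFFFFFF.....  {a→[1]; b→[0, 2, 3, 4, 5, 6, 7, 8]}
  6. truncate(b, 4)  ⇒  FFFFF.........  {a→[1]; b→[0, 2, 3, 4]}
  7. append(b, 2)  ⇒  FFFFFFF.......  {a→[1]; b→[0, 2, 3, 4, 5, 6]}
  8. truncate(b, 1)  ⇒  FF............  {a→[1]; b→[0]}
  9. unlink(a)  ⇒  F.............  {b→[0]}
  10. unlink(b)  ⇒  ..............  {}
  11. create(c)  ⇒  F.............  {c→[0]}
  12. create(b)  ⇒  FF............  {b→[1]; c→[0]}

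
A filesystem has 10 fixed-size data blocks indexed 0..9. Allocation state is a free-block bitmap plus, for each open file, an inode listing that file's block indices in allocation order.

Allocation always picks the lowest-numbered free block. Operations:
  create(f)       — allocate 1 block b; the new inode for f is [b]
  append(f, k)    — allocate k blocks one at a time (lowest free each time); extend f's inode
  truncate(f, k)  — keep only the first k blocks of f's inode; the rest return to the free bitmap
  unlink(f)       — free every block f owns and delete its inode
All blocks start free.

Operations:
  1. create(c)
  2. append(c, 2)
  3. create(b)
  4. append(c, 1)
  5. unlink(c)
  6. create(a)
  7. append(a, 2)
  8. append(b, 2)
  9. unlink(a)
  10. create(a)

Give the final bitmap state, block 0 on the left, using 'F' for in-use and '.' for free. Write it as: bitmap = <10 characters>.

bitmap = F..FFF....

[1] create(c) — c=0 (map F.........)
[2] append(c, 2) — c=0,1,2 (map FFF.......)
[3] create(b) — b=3 c=0,1,2 (map FFFF......)
[4] append(c, 1) — b=3 c=0,1,2,4 (map FFFFF.....)
[5] unlink(c) — b=3 (map ...F......)
[6] create(a) — a=0 b=3 (map F..F......)
[7] append(a, 2) — a=0,1,2 b=3 (map FFFF......)
[8] append(b, 2) — a=0,1,2 b=3,4,5 (map FFFFFF....)
[9] unlink(a) — b=3,4,5 (map ...FFF....)
[10] create(a) — a=0 b=3,4,5 (map F..FFF....)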